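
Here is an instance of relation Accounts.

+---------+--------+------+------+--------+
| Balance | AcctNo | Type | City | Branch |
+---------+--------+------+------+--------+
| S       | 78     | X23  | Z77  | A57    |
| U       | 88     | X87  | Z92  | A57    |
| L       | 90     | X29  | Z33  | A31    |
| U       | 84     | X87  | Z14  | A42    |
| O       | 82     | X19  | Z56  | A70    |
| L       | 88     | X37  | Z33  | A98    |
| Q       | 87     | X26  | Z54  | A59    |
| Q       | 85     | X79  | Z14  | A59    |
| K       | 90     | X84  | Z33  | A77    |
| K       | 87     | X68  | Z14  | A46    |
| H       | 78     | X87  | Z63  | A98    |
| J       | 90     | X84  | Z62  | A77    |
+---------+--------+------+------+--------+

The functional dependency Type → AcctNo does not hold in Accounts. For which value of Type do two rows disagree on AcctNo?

X87

Type=X23: 1 row → AcctNo = 78 ✓
Type=X87: 3 rows → AcctNo takes values {88, 84, 78} — violation
Type=X29: 1 row → AcctNo = 90 ✓
Type=X19: 1 row → AcctNo = 82 ✓
Type=X37: 1 row → AcctNo = 88 ✓
Type=X26: 1 row → AcctNo = 87 ✓
Type=X79: 1 row → AcctNo = 85 ✓
Type=X84: 2 rows → AcctNo = 90, 90 ✓
Type=X68: 1 row → AcctNo = 87 ✓
The only Type value with inconsistent AcctNo is Type=X87.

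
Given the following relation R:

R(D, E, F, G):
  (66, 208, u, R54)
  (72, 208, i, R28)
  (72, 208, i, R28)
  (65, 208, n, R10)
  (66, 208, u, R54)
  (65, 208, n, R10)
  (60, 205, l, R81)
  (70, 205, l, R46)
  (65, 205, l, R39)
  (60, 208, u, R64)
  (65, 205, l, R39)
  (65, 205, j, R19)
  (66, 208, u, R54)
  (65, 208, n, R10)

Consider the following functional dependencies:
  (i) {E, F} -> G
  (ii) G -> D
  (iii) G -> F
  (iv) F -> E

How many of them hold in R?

(i) {E, F} -> G: (E=208, F=u): 4 rows → G takes values {R54, R64} — violation; (E=205, F=l): 4 rows → G takes values {R81, R46, R39} — violation — fails.
(ii) G -> D: every LHS value maps to a single RHS value — holds.
(iii) G -> F: every LHS value maps to a single RHS value — holds.
(iv) F -> E: every LHS value maps to a single RHS value — holds.
3 of the 4 dependencies hold.

3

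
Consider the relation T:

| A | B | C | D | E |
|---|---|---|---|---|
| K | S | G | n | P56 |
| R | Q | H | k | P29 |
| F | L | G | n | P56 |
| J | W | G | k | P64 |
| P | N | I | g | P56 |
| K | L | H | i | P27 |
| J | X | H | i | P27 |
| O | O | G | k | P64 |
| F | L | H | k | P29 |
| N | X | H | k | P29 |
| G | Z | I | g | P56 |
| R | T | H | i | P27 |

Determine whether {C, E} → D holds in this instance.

Yes

(C=G, E=P56): 2 rows → D = n, n ✓
(C=H, E=P29): 3 rows → D = k, k, k ✓
(C=G, E=P64): 2 rows → D = k, k ✓
(C=I, E=P56): 2 rows → D = g, g ✓
(C=H, E=P27): 3 rows → D = i, i, i ✓
Every {C, E} value is associated with a single D value, so {C, E} → D holds.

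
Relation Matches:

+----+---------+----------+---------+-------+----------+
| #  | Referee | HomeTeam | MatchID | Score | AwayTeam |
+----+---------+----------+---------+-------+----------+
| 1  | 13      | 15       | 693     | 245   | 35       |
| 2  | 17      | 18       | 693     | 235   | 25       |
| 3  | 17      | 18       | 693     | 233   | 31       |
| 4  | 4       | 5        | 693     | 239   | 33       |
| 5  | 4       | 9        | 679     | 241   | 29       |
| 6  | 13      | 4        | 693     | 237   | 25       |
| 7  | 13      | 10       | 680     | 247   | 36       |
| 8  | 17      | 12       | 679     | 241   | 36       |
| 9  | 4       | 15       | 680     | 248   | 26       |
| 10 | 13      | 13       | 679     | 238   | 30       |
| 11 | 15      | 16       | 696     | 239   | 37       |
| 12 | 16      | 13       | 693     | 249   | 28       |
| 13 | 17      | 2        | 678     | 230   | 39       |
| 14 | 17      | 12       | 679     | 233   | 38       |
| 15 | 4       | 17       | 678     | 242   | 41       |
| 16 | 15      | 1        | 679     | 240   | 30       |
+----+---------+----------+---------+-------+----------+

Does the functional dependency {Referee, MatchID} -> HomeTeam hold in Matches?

No

(Referee=13, MatchID=693): rows 1, 6 → HomeTeam takes values {15, 4} — violation
(Referee=17, MatchID=693): rows 2, 3 → HomeTeam = 18, 18 ✓
(Referee=4, MatchID=693): row 4 → HomeTeam = 5 ✓
(Referee=4, MatchID=679): row 5 → HomeTeam = 9 ✓
(Referee=13, MatchID=680): row 7 → HomeTeam = 10 ✓
(Referee=17, MatchID=679): rows 8, 14 → HomeTeam = 12, 12 ✓
(Referee=4, MatchID=680): row 9 → HomeTeam = 15 ✓
(Referee=13, MatchID=679): row 10 → HomeTeam = 13 ✓
(Referee=15, MatchID=696): row 11 → HomeTeam = 16 ✓
(Referee=16, MatchID=693): row 12 → HomeTeam = 13 ✓
(Referee=17, MatchID=678): row 13 → HomeTeam = 2 ✓
(Referee=4, MatchID=678): row 15 → HomeTeam = 17 ✓
(Referee=15, MatchID=679): row 16 → HomeTeam = 1 ✓
Two rows agree on {Referee, MatchID} but differ on HomeTeam, so {Referee, MatchID} -> HomeTeam does not hold.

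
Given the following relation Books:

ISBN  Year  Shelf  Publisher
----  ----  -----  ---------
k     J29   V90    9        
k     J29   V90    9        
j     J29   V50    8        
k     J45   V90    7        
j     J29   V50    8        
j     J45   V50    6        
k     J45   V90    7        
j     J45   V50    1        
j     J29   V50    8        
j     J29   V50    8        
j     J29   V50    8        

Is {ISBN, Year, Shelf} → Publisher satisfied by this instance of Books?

(ISBN=k, Year=J29, Shelf=V90): 2 rows → Publisher = 9, 9 ✓
(ISBN=j, Year=J29, Shelf=V50): 5 rows → Publisher = 8, 8, 8, 8, 8 ✓
(ISBN=k, Year=J45, Shelf=V90): 2 rows → Publisher = 7, 7 ✓
(ISBN=j, Year=J45, Shelf=V50): 2 rows → Publisher takes values {6, 1} — violation
Two rows agree on {ISBN, Year, Shelf} but differ on Publisher, so {ISBN, Year, Shelf} → Publisher does not hold.

No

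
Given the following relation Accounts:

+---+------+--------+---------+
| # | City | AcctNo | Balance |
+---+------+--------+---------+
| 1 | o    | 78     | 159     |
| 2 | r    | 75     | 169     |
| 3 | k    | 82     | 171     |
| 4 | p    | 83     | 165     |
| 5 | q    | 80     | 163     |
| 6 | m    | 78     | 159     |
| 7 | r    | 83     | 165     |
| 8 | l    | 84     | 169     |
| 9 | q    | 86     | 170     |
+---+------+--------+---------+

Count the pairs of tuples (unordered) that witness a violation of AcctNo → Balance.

AcctNo=78: all 2 rows agree on Balance — 0 pairs.
AcctNo=83: all 2 rows agree on Balance — 0 pairs.

0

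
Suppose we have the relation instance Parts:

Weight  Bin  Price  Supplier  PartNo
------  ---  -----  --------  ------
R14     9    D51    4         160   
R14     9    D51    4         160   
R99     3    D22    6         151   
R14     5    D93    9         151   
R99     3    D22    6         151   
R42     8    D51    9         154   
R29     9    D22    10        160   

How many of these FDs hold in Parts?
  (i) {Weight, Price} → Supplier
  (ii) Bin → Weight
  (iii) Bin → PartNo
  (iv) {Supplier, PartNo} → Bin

3

(i) {Weight, Price} → Supplier: every LHS value maps to a single RHS value — holds.
(ii) Bin → Weight: Bin=9: 3 rows → Weight takes values {R14, R29} — violation — fails.
(iii) Bin → PartNo: every LHS value maps to a single RHS value — holds.
(iv) {Supplier, PartNo} → Bin: every LHS value maps to a single RHS value — holds.
3 of the 4 dependencies hold.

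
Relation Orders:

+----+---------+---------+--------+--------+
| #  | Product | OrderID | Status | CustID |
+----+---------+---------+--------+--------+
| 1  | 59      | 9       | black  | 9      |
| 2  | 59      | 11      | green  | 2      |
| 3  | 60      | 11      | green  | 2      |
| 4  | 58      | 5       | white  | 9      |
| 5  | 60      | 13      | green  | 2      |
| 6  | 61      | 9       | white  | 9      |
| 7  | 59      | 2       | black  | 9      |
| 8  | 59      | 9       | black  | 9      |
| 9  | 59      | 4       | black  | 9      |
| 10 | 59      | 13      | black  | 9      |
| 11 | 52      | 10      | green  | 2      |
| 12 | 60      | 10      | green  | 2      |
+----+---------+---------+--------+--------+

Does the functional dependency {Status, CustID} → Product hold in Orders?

No

(Status=black, CustID=9): rows 1, 7, 8, 9, 10 → Product = 59, 59, 59, 59, 59 ✓
(Status=green, CustID=2): rows 2, 3, 5, 11, 12 → Product takes values {59, 60, 52} — violation
(Status=white, CustID=9): rows 4, 6 → Product takes values {58, 61} — violation
Two rows agree on {Status, CustID} but differ on Product, so {Status, CustID} → Product does not hold.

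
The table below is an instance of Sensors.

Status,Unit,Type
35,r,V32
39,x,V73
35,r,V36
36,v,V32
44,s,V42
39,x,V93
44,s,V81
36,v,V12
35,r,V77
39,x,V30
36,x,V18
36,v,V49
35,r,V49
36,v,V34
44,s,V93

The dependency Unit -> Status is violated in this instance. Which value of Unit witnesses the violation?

x

Unit=r: 4 rows → Status = 35, 35, 35, 35 ✓
Unit=x: 4 rows → Status takes values {39, 36} — violation
Unit=v: 4 rows → Status = 36, 36, 36, 36 ✓
Unit=s: 3 rows → Status = 44, 44, 44 ✓
The only Unit value with inconsistent Status is Unit=x.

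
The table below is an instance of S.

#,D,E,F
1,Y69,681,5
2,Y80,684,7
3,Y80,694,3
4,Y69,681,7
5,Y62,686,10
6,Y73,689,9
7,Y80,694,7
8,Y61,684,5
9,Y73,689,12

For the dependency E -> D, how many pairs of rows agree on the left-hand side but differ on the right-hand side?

1

E=681: all 2 rows agree on D — 0 pairs.
E=684: violating pairs (2,8) — 1 pair.
E=694: all 2 rows agree on D — 0 pairs.
E=689: all 2 rows agree on D — 0 pairs.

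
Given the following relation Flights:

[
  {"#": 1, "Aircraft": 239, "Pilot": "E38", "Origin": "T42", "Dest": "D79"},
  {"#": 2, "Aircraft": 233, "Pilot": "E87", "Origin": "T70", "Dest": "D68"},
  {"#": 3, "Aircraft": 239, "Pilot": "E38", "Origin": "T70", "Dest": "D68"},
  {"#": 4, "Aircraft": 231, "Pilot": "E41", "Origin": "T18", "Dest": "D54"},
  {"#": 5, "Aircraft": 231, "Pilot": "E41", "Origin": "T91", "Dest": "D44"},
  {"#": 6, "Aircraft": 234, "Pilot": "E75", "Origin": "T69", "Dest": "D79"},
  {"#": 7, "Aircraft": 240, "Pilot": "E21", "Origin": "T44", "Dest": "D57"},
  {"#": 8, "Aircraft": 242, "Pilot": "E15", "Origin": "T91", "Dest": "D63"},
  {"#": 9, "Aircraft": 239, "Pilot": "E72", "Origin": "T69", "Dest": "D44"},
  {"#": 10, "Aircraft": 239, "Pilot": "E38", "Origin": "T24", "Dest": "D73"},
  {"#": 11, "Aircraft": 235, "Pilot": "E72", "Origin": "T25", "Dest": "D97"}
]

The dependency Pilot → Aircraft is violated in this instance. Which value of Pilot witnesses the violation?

Pilot=E38: rows 1, 3, 10 → Aircraft = 239, 239, 239 ✓
Pilot=E87: row 2 → Aircraft = 233 ✓
Pilot=E41: rows 4, 5 → Aircraft = 231, 231 ✓
Pilot=E75: row 6 → Aircraft = 234 ✓
Pilot=E21: row 7 → Aircraft = 240 ✓
Pilot=E15: row 8 → Aircraft = 242 ✓
Pilot=E72: rows 9, 11 → Aircraft takes values {239, 235} — violation
The only Pilot value with inconsistent Aircraft is Pilot=E72.

E72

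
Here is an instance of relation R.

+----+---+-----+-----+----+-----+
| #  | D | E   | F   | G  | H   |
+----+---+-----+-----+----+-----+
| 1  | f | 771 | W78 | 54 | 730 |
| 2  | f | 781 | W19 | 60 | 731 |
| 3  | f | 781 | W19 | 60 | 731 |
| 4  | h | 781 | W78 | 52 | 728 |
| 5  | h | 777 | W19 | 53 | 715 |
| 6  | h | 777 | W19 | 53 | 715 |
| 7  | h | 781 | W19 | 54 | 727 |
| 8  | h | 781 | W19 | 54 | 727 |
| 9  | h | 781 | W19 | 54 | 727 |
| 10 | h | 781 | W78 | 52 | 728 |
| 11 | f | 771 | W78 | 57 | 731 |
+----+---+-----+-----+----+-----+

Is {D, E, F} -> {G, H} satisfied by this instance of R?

(D=f, E=771, F=W78): rows 1, 11 → {G,H} takes values {(54, 730), (57, 731)} — violation
(D=f, E=781, F=W19): rows 2, 3 → {G,H} = (60, 731), (60, 731) ✓
(D=h, E=781, F=W78): rows 4, 10 → {G,H} = (52, 728), (52, 728) ✓
(D=h, E=777, F=W19): rows 5, 6 → {G,H} = (53, 715), (53, 715) ✓
(D=h, E=781, F=W19): rows 7, 8, 9 → {G,H} = (54, 727), (54, 727), (54, 727) ✓
Two rows agree on {D, E, F} but differ on {G, H}, so {D, E, F} -> {G, H} does not hold.

No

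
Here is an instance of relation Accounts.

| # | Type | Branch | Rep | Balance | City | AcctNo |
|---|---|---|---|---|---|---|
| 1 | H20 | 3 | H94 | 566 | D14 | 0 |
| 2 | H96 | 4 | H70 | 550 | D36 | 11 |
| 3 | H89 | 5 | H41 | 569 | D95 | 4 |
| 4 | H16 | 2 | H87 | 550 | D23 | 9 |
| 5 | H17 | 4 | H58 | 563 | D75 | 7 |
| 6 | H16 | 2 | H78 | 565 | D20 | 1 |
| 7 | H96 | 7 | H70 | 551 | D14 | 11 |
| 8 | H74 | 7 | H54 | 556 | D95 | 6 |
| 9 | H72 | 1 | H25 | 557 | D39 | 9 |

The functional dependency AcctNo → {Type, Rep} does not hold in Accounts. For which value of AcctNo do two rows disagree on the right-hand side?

9

AcctNo=0: row 1 → {Type,Rep} = (H20, H94) ✓
AcctNo=11: rows 2, 7 → {Type,Rep} = (H96, H70), (H96, H70) ✓
AcctNo=4: row 3 → {Type,Rep} = (H89, H41) ✓
AcctNo=9: rows 4, 9 → {Type,Rep} takes values {(H16, H87), (H72, H25)} — violation
AcctNo=7: row 5 → {Type,Rep} = (H17, H58) ✓
AcctNo=1: row 6 → {Type,Rep} = (H16, H78) ✓
AcctNo=6: row 8 → {Type,Rep} = (H74, H54) ✓
The only AcctNo value with inconsistent RHS is AcctNo=9.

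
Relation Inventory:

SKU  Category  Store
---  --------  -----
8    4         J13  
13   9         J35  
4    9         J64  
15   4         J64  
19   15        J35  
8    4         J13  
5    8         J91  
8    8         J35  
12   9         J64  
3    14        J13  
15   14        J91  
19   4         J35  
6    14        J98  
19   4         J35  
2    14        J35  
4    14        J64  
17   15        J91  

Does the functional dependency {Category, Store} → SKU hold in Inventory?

(Category=4, Store=J13): 2 rows → SKU = 8, 8 ✓
(Category=9, Store=J35): 1 row → SKU = 13 ✓
(Category=9, Store=J64): 2 rows → SKU takes values {4, 12} — violation
(Category=4, Store=J64): 1 row → SKU = 15 ✓
(Category=15, Store=J35): 1 row → SKU = 19 ✓
(Category=8, Store=J91): 1 row → SKU = 5 ✓
(Category=8, Store=J35): 1 row → SKU = 8 ✓
(Category=14, Store=J13): 1 row → SKU = 3 ✓
(Category=14, Store=J91): 1 row → SKU = 15 ✓
(Category=4, Store=J35): 2 rows → SKU = 19, 19 ✓
(Category=14, Store=J98): 1 row → SKU = 6 ✓
(Category=14, Store=J35): 1 row → SKU = 2 ✓
(Category=14, Store=J64): 1 row → SKU = 4 ✓
(Category=15, Store=J91): 1 row → SKU = 17 ✓
Two rows agree on {Category, Store} but differ on SKU, so {Category, Store} → SKU does not hold.

No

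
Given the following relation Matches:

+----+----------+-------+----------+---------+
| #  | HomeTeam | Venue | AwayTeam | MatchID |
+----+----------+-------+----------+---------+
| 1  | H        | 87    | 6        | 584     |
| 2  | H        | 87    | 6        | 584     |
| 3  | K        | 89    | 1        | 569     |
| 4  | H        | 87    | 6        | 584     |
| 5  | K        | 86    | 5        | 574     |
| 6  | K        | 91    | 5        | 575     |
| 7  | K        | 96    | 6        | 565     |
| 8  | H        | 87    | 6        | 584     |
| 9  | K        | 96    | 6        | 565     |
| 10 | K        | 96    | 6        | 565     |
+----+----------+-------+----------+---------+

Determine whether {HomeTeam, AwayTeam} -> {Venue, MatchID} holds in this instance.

No

(HomeTeam=H, AwayTeam=6): rows 1, 2, 4, 8 → {Venue,MatchID} = (87, 584), (87, 584), (87, 584), (87, 584) ✓
(HomeTeam=K, AwayTeam=1): row 3 → {Venue,MatchID} = (89, 569) ✓
(HomeTeam=K, AwayTeam=5): rows 5, 6 → {Venue,MatchID} takes values {(86, 574), (91, 575)} — violation
(HomeTeam=K, AwayTeam=6): rows 7, 9, 10 → {Venue,MatchID} = (96, 565), (96, 565), (96, 565) ✓
Two rows agree on {HomeTeam, AwayTeam} but differ on {Venue, MatchID}, so {HomeTeam, AwayTeam} -> {Venue, MatchID} does not hold.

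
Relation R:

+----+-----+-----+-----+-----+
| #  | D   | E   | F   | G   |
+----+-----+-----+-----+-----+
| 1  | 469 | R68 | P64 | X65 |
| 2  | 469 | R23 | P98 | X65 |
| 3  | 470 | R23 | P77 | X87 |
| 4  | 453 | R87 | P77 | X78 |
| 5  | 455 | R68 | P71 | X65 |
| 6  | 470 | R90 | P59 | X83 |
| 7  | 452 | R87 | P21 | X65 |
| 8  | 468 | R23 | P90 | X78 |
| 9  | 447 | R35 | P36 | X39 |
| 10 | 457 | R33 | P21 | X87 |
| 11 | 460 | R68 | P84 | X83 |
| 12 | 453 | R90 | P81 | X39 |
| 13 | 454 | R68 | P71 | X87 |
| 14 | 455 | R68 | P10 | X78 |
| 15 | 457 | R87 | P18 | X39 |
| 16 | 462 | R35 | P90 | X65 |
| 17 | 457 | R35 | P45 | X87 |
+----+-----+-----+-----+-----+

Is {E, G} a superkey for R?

No

Rows 1 and 5 have the same {E, G} value (E=R68, G=X65) but are distinct tuples, so {E, G} does not determine every attribute — not a superkey.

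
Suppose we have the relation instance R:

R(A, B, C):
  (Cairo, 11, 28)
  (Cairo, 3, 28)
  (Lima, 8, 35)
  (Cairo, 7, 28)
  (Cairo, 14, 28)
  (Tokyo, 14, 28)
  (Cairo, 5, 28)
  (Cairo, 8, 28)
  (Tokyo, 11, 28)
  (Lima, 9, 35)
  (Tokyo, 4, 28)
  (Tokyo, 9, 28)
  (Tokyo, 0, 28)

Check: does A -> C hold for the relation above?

A=Cairo: 6 rows → C = 28, 28, 28, 28, 28, 28 ✓
A=Lima: 2 rows → C = 35, 35 ✓
A=Tokyo: 5 rows → C = 28, 28, 28, 28, 28 ✓
Every A value is associated with a single C value, so A -> C holds.

Yes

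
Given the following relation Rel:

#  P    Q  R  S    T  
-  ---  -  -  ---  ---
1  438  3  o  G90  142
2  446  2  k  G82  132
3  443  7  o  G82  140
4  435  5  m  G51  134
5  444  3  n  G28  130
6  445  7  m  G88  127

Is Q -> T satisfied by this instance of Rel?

No

Q=3: rows 1, 5 → T takes values {142, 130} — violation
Q=2: row 2 → T = 132 ✓
Q=7: rows 3, 6 → T takes values {140, 127} — violation
Q=5: row 4 → T = 134 ✓
Two rows agree on Q but differ on T, so Q -> T does not hold.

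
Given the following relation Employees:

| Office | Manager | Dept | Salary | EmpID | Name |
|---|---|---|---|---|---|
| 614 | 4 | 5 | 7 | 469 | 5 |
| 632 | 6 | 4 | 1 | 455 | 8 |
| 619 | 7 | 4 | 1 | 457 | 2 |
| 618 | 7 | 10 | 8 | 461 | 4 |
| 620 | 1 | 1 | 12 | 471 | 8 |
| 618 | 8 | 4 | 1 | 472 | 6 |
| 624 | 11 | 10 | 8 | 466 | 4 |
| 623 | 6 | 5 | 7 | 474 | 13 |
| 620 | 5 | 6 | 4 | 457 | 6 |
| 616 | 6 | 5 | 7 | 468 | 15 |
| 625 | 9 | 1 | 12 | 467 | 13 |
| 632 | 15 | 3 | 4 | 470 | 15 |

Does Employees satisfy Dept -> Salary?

Yes

Dept=5: 3 rows → Salary = 7, 7, 7 ✓
Dept=4: 3 rows → Salary = 1, 1, 1 ✓
Dept=10: 2 rows → Salary = 8, 8 ✓
Dept=1: 2 rows → Salary = 12, 12 ✓
Dept=6: 1 row → Salary = 4 ✓
Dept=3: 1 row → Salary = 4 ✓
Every Dept value is associated with a single Salary value, so Dept -> Salary holds.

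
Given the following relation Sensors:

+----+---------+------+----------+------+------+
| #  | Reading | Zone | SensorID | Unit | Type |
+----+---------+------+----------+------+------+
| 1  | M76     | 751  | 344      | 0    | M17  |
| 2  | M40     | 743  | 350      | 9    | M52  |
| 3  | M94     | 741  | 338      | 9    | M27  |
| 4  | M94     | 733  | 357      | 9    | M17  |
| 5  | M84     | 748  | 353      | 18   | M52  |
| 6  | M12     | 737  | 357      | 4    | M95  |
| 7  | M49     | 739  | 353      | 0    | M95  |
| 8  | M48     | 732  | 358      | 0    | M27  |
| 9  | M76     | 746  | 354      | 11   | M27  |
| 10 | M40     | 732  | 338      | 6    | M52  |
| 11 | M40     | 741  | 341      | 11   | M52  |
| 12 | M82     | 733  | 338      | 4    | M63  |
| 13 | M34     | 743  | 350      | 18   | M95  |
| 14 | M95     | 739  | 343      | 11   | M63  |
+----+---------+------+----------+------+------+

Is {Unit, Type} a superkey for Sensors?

Yes

All 14 rows have distinct {Unit, Type} values, so {Unit, Type} → (all attributes) holds and {Unit, Type} is a superkey.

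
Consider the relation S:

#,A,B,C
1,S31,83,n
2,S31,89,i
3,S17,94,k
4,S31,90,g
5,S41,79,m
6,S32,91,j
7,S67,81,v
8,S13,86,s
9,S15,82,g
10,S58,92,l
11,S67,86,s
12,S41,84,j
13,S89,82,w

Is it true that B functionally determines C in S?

No

B=83: row 1 → C = n ✓
B=89: row 2 → C = i ✓
B=94: row 3 → C = k ✓
B=90: row 4 → C = g ✓
B=79: row 5 → C = m ✓
B=91: row 6 → C = j ✓
B=81: row 7 → C = v ✓
B=86: rows 8, 11 → C = s, s ✓
B=82: rows 9, 13 → C takes values {g, w} — violation
B=92: row 10 → C = l ✓
B=84: row 12 → C = j ✓
Two rows agree on B but differ on C, so B -> C does not hold.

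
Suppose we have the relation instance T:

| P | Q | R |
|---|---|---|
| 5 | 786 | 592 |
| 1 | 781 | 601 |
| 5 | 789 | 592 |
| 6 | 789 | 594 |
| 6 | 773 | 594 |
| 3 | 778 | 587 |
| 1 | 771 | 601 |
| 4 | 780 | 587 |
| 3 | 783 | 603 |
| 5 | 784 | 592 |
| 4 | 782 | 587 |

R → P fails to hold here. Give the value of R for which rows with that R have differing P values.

R=592: 3 rows → P = 5, 5, 5 ✓
R=601: 2 rows → P = 1, 1 ✓
R=594: 2 rows → P = 6, 6 ✓
R=587: 3 rows → P takes values {3, 4} — violation
R=603: 1 row → P = 3 ✓
The only R value with inconsistent P is R=587.

587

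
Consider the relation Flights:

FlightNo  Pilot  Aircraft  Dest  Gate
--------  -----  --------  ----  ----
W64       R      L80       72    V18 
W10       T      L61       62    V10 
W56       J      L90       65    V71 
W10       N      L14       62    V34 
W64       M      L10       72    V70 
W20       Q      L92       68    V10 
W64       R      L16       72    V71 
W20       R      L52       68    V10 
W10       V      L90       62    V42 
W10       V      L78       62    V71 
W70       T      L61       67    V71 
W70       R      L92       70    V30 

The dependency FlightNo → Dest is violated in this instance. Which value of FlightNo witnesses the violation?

FlightNo=W64: 3 rows → Dest = 72, 72, 72 ✓
FlightNo=W10: 4 rows → Dest = 62, 62, 62, 62 ✓
FlightNo=W56: 1 row → Dest = 65 ✓
FlightNo=W20: 2 rows → Dest = 68, 68 ✓
FlightNo=W70: 2 rows → Dest takes values {67, 70} — violation
The only FlightNo value with inconsistent Dest is FlightNo=W70.

W70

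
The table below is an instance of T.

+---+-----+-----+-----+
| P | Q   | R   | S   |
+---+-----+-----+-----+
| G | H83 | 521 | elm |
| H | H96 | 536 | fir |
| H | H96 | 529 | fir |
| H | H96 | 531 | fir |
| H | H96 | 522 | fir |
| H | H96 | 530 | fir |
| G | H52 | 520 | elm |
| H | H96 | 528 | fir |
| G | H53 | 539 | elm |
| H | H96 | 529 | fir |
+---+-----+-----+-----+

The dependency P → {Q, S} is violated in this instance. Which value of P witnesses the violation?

P=G: 3 rows → {Q,S} takes values {(H83, elm), (H52, elm), (H53, elm)} — violation
P=H: 7 rows → {Q,S} = (H96, fir), (H96, fir), (H96, fir), (H96, fir), (H96, fir), (H96, fir), (H96, fir) ✓
The only P value with inconsistent RHS is P=G.

G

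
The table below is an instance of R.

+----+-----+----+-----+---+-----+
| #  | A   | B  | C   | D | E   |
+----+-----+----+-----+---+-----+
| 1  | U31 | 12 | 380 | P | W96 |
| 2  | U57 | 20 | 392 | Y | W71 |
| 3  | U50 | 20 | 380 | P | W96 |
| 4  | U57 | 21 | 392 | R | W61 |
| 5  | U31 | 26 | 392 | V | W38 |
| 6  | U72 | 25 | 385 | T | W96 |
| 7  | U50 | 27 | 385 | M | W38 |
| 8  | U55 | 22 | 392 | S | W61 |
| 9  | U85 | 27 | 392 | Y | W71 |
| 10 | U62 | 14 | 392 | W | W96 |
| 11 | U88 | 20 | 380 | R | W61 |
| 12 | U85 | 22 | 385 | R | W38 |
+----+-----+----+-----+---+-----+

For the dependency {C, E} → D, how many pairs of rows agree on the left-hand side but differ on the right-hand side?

(C=380, E=W96): all 2 rows agree on D — 0 pairs.
(C=392, E=W71): all 2 rows agree on D — 0 pairs.
(C=392, E=W61): violating pairs (4,8) — 1 pair.
(C=385, E=W38): violating pairs (7,12) — 1 pair.

2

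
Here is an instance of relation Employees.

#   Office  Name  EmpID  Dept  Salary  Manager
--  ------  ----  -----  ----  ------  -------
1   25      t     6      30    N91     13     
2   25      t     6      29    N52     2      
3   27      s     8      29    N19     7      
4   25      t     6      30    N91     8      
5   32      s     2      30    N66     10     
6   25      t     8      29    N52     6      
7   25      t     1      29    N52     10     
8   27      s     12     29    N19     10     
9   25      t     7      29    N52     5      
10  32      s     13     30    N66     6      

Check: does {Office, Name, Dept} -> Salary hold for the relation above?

(Office=25, Name=t, Dept=30): rows 1, 4 → Salary = N91, N91 ✓
(Office=25, Name=t, Dept=29): rows 2, 6, 7, 9 → Salary = N52, N52, N52, N52 ✓
(Office=27, Name=s, Dept=29): rows 3, 8 → Salary = N19, N19 ✓
(Office=32, Name=s, Dept=30): rows 5, 10 → Salary = N66, N66 ✓
Every {Office, Name, Dept} value is associated with a single Salary value, so {Office, Name, Dept} -> Salary holds.

Yes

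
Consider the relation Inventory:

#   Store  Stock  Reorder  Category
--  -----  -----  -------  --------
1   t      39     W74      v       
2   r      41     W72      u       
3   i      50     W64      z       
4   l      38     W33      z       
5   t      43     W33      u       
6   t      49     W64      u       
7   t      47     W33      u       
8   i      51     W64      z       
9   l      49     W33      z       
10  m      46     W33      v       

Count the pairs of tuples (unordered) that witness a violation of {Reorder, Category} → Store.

(Reorder=W64, Category=z): all 2 rows agree on Store — 0 pairs.
(Reorder=W33, Category=z): all 2 rows agree on Store — 0 pairs.
(Reorder=W33, Category=u): all 2 rows agree on Store — 0 pairs.

0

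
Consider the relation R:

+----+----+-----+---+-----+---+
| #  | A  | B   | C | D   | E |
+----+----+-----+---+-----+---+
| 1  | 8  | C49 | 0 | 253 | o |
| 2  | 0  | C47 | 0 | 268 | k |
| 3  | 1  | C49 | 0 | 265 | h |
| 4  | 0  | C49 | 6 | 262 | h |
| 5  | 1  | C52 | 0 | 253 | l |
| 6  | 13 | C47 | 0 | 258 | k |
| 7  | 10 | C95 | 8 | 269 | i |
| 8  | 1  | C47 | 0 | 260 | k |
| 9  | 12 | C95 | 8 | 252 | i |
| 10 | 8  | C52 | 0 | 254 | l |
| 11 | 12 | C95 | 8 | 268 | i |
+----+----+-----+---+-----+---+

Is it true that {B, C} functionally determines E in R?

(B=C49, C=0): rows 1, 3 → E takes values {o, h} — violation
(B=C47, C=0): rows 2, 6, 8 → E = k, k, k ✓
(B=C49, C=6): row 4 → E = h ✓
(B=C52, C=0): rows 5, 10 → E = l, l ✓
(B=C95, C=8): rows 7, 9, 11 → E = i, i, i ✓
Two rows agree on {B, C} but differ on E, so {B, C} -> E does not hold.

No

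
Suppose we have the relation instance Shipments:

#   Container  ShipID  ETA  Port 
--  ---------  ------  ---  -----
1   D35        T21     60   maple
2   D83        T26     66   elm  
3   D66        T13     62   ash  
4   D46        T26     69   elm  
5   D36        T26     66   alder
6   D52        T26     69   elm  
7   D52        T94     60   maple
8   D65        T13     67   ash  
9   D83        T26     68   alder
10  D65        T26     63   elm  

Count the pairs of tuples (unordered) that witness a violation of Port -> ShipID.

Port=maple: violating pairs (1,7) — 1 pair.
Port=elm: all 4 rows agree on ShipID — 0 pairs.
Port=ash: all 2 rows agree on ShipID — 0 pairs.
Port=alder: all 2 rows agree on ShipID — 0 pairs.

1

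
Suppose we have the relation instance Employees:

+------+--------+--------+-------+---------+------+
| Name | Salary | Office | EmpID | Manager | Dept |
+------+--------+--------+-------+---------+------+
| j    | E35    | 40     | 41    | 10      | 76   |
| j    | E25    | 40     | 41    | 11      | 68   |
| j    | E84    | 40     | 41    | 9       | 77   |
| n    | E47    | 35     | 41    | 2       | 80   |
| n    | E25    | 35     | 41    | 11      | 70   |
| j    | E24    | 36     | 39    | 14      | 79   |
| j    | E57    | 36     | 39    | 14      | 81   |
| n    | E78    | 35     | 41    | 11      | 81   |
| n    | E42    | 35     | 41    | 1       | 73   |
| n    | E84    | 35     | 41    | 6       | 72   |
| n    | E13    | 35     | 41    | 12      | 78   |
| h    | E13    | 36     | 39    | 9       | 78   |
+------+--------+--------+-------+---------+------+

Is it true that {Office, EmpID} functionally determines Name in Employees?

No

(Office=40, EmpID=41): 3 rows → Name = j, j, j ✓
(Office=35, EmpID=41): 6 rows → Name = n, n, n, n, n, n ✓
(Office=36, EmpID=39): 3 rows → Name takes values {j, h} — violation
Two rows agree on {Office, EmpID} but differ on Name, so {Office, EmpID} -> Name does not hold.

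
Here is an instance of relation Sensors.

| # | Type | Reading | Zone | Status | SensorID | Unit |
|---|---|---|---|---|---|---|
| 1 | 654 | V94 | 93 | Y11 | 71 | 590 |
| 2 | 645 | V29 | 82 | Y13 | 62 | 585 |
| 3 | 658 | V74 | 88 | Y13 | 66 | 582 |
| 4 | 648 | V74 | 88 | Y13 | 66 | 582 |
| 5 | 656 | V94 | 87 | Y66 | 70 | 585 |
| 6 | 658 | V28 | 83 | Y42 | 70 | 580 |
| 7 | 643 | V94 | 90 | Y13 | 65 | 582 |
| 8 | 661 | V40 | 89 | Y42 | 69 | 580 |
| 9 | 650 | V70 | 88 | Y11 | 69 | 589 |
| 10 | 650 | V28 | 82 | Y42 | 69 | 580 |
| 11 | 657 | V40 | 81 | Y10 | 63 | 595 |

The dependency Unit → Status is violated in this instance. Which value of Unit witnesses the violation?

585

Unit=590: row 1 → Status = Y11 ✓
Unit=585: rows 2, 5 → Status takes values {Y13, Y66} — violation
Unit=582: rows 3, 4, 7 → Status = Y13, Y13, Y13 ✓
Unit=580: rows 6, 8, 10 → Status = Y42, Y42, Y42 ✓
Unit=589: row 9 → Status = Y11 ✓
Unit=595: row 11 → Status = Y10 ✓
The only Unit value with inconsistent Status is Unit=585.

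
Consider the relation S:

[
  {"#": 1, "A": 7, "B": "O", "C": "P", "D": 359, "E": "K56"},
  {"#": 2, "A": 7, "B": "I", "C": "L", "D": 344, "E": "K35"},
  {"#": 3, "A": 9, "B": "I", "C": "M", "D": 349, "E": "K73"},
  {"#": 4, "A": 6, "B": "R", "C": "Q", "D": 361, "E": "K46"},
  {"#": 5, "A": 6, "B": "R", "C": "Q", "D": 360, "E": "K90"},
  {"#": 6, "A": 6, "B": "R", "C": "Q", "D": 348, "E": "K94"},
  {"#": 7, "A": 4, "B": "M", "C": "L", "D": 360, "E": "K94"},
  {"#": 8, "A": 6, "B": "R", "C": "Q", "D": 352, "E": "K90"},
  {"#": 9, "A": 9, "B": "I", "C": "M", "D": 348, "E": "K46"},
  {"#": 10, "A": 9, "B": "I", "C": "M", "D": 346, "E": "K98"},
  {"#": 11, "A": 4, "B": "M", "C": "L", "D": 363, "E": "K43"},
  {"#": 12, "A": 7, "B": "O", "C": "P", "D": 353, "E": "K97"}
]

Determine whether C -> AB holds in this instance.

C=P: rows 1, 12 → {A,B} = (7, O), (7, O) ✓
C=L: rows 2, 7, 11 → {A,B} takes values {(7, I), (4, M)} — violation
C=M: rows 3, 9, 10 → {A,B} = (9, I), (9, I), (9, I) ✓
C=Q: rows 4, 5, 6, 8 → {A,B} = (6, R), (6, R), (6, R), (6, R) ✓
Two rows agree on C but differ on AB, so C -> AB does not hold.

No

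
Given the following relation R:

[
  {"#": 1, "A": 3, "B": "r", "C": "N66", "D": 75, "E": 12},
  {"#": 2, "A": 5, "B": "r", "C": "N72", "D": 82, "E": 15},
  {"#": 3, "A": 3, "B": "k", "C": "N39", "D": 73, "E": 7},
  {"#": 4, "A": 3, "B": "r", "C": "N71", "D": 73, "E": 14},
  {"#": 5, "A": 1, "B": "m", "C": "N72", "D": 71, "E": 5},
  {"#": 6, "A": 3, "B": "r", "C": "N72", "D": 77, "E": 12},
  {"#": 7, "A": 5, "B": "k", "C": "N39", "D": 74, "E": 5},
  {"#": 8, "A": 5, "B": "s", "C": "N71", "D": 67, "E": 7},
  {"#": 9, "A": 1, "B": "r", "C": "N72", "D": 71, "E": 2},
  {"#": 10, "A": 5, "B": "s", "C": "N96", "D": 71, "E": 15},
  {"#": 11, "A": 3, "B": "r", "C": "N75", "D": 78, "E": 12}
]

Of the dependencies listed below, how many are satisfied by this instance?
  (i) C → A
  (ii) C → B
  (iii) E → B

0

(i) C → A: C=N72: rows 2, 5, 6, 9 → A takes values {5, 1, 3} — violation; C=N39: rows 3, 7 → A takes values {3, 5} — violation; C=N71: rows 4, 8 → A takes values {3, 5} — violation — fails.
(ii) C → B: C=N72: rows 2, 5, 6, 9 → B takes values {r, m} — violation; C=N71: rows 4, 8 → B takes values {r, s} — violation — fails.
(iii) E → B: E=15: rows 2, 10 → B takes values {r, s} — violation; E=7: rows 3, 8 → B takes values {k, s} — violation; E=5: rows 5, 7 → B takes values {m, k} — violation — fails.
None of the 3 dependencies hold.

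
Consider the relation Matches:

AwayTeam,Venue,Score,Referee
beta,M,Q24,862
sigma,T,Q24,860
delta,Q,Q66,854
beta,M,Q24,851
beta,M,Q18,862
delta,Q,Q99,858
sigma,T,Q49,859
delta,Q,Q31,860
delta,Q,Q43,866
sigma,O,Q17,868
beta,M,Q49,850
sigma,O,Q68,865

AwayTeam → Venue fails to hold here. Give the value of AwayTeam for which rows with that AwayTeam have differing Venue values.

sigma

AwayTeam=beta: 4 rows → Venue = M, M, M, M ✓
AwayTeam=sigma: 4 rows → Venue takes values {T, O} — violation
AwayTeam=delta: 4 rows → Venue = Q, Q, Q, Q ✓
The only AwayTeam value with inconsistent Venue is AwayTeam=sigma.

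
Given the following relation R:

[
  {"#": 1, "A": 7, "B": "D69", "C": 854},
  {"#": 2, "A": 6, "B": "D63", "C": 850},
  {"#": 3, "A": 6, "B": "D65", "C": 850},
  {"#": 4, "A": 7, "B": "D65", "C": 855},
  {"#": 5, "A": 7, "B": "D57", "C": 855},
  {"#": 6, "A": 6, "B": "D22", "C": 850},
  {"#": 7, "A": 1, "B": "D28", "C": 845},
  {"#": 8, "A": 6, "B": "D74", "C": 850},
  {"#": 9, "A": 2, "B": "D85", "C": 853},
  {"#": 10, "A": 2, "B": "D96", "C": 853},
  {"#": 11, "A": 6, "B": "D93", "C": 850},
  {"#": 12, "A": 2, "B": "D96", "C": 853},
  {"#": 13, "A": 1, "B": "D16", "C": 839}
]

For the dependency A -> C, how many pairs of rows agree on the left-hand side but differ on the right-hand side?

A=7: violating pairs (1,4), (1,5) — 2 pairs.
A=6: all 5 rows agree on C — 0 pairs.
A=1: violating pairs (7,13) — 1 pair.
A=2: all 3 rows agree on C — 0 pairs.

3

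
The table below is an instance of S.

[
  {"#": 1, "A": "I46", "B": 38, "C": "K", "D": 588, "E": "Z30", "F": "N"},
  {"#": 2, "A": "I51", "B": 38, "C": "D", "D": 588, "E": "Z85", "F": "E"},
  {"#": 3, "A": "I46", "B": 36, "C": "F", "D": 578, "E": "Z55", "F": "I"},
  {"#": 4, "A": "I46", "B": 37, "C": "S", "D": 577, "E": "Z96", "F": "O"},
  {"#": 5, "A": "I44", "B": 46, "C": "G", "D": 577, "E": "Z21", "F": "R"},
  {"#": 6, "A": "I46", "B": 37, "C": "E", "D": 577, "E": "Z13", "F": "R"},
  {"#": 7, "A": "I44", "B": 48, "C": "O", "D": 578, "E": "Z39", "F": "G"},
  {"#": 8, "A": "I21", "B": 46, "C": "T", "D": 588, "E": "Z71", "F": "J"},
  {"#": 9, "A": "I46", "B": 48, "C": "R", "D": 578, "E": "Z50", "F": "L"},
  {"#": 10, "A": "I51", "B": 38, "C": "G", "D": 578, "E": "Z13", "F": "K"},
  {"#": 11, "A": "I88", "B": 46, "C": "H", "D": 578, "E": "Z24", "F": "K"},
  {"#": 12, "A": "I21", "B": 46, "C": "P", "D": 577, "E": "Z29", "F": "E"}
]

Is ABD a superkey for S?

Rows 4 and 6 have the same ABD value (A=I46, B=37, D=577) but are distinct tuples, so ABD does not determine every attribute — not a superkey.

No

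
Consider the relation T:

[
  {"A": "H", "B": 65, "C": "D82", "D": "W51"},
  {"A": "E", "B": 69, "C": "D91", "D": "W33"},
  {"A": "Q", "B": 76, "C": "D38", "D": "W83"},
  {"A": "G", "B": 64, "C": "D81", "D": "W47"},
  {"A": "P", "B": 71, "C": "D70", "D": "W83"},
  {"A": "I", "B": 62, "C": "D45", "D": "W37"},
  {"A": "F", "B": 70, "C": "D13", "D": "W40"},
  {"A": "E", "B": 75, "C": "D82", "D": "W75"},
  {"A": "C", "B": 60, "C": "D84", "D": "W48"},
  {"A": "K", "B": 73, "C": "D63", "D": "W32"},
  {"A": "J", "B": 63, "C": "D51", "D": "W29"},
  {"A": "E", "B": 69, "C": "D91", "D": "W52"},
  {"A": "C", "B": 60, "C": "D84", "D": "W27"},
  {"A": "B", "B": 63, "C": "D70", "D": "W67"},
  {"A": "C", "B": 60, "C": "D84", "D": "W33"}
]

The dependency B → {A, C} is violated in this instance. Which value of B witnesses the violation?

63

B=65: 1 row → {A,C} = (H, D82) ✓
B=69: 2 rows → {A,C} = (E, D91), (E, D91) ✓
B=76: 1 row → {A,C} = (Q, D38) ✓
B=64: 1 row → {A,C} = (G, D81) ✓
B=71: 1 row → {A,C} = (P, D70) ✓
B=62: 1 row → {A,C} = (I, D45) ✓
B=70: 1 row → {A,C} = (F, D13) ✓
B=75: 1 row → {A,C} = (E, D82) ✓
B=60: 3 rows → {A,C} = (C, D84), (C, D84), (C, D84) ✓
B=73: 1 row → {A,C} = (K, D63) ✓
B=63: 2 rows → {A,C} takes values {(J, D51), (B, D70)} — violation
The only B value with inconsistent RHS is B=63.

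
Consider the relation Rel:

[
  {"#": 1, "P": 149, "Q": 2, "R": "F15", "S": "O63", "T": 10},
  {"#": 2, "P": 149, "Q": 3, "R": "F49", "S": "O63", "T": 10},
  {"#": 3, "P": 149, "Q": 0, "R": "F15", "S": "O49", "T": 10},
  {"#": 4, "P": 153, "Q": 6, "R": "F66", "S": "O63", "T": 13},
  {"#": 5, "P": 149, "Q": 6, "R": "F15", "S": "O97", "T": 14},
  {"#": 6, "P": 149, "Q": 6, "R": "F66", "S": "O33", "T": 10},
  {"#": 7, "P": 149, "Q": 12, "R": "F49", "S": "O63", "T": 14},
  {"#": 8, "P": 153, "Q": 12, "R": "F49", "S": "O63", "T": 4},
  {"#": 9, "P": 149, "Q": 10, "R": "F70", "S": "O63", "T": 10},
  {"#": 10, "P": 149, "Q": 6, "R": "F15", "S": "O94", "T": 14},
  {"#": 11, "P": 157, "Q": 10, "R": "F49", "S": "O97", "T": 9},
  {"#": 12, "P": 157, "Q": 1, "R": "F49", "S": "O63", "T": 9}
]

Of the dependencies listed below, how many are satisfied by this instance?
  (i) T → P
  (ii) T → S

1

(i) T → P: every LHS value maps to a single RHS value — holds.
(ii) T → S: T=10: rows 1, 2, 3, 6, 9 → S takes values {O63, O49, O33} — violation; T=14: rows 5, 7, 10 → S takes values {O97, O63, O94} — violation; T=9: rows 11, 12 → S takes values {O97, O63} — violation — fails.
1 of the 2 dependencies holds.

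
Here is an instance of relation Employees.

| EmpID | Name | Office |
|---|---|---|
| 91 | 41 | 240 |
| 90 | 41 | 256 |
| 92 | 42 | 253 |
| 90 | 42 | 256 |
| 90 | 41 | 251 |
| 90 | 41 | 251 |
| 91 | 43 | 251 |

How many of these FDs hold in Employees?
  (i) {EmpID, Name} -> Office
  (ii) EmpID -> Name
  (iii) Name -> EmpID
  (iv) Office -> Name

0

(i) {EmpID, Name} -> Office: (EmpID=90, Name=41): 3 rows → Office takes values {256, 251} — violation — fails.
(ii) EmpID -> Name: EmpID=91: 2 rows → Name takes values {41, 43} — violation; EmpID=90: 4 rows → Name takes values {41, 42} — violation — fails.
(iii) Name -> EmpID: Name=41: 4 rows → EmpID takes values {91, 90} — violation; Name=42: 2 rows → EmpID takes values {92, 90} — violation — fails.
(iv) Office -> Name: Office=256: 2 rows → Name takes values {41, 42} — violation; Office=251: 3 rows → Name takes values {41, 43} — violation — fails.
None of the 4 dependencies hold.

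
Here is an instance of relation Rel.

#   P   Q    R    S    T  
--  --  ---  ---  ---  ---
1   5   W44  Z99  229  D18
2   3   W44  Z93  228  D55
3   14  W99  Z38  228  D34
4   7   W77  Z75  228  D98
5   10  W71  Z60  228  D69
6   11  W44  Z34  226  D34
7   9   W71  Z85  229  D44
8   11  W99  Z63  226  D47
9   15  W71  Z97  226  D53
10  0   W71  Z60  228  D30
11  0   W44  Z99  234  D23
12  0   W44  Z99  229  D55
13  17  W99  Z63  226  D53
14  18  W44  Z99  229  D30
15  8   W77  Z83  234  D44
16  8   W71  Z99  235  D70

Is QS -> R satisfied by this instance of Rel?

Yes

(Q=W44, S=229): rows 1, 12, 14 → R = Z99, Z99, Z99 ✓
(Q=W44, S=228): row 2 → R = Z93 ✓
(Q=W99, S=228): row 3 → R = Z38 ✓
(Q=W77, S=228): row 4 → R = Z75 ✓
(Q=W71, S=228): rows 5, 10 → R = Z60, Z60 ✓
(Q=W44, S=226): row 6 → R = Z34 ✓
(Q=W71, S=229): row 7 → R = Z85 ✓
(Q=W99, S=226): rows 8, 13 → R = Z63, Z63 ✓
(Q=W71, S=226): row 9 → R = Z97 ✓
(Q=W44, S=234): row 11 → R = Z99 ✓
(Q=W77, S=234): row 15 → R = Z83 ✓
(Q=W71, S=235): row 16 → R = Z99 ✓
Every QS value is associated with a single R value, so QS -> R holds.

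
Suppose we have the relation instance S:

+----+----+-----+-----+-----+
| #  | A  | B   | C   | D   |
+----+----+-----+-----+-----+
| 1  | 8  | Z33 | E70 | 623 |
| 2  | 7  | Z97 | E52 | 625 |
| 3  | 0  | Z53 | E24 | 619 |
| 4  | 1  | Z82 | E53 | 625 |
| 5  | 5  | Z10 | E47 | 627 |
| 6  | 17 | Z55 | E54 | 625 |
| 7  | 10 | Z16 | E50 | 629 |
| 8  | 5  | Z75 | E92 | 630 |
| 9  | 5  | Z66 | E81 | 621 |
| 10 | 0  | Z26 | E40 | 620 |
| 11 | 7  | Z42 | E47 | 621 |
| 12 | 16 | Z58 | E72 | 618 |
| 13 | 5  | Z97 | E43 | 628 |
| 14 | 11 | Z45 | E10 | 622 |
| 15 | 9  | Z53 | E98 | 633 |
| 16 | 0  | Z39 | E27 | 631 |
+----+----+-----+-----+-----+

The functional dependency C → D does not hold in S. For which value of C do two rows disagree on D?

C=E70: row 1 → D = 623 ✓
C=E52: row 2 → D = 625 ✓
C=E24: row 3 → D = 619 ✓
C=E53: row 4 → D = 625 ✓
C=E47: rows 5, 11 → D takes values {627, 621} — violation
C=E54: row 6 → D = 625 ✓
C=E50: row 7 → D = 629 ✓
C=E92: row 8 → D = 630 ✓
C=E81: row 9 → D = 621 ✓
C=E40: row 10 → D = 620 ✓
C=E72: row 12 → D = 618 ✓
C=E43: row 13 → D = 628 ✓
C=E10: row 14 → D = 622 ✓
C=E98: row 15 → D = 633 ✓
C=E27: row 16 → D = 631 ✓
The only C value with inconsistent D is C=E47.

E47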